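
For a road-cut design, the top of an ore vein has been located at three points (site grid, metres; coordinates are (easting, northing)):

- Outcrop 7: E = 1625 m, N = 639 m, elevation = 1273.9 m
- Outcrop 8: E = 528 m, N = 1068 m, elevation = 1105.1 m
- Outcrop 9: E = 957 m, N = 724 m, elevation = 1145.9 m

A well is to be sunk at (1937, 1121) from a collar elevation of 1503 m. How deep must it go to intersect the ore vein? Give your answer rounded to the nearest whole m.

95 m

Two edge vectors: Outcrop 7→Outcrop 8 = (-1097, 429, -168.8), Outcrop 7→Outcrop 9 = (-668, 85, -128).
Normal n = (Outcrop 7→Outcrop 8) × (Outcrop 7→Outcrop 9) = (-40564, -27657.6, 193327).
So ∂z/∂E = −n_x/n_z = 0.20982 and ∂z/∂N = −n_y/n_z = 0.14306.
Intercept c from Outcrop 7: 1273.9 − 340.96 − 91.42 = 841.53.
At (1937, 1121): z_contact = 406.4 + 160.4 + 841.53 = 1408.3 m.
Depth below ground = 1503 − 1408.3 = 95 m.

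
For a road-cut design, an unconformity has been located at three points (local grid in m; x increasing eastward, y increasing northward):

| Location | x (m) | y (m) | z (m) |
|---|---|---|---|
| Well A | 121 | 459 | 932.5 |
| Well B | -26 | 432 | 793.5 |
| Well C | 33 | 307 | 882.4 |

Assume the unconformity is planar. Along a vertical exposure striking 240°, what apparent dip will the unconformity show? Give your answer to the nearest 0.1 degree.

Let the plane be z = a·x + b·y + c.
Well B−Well A: −147a − 27b = −139;  Well C−Well A: −88a − 152b = −50.1.
Solving gives a = 0.99035, b = −0.24376.
Unit vector along 240° is (sin 240°, cos 240°) = (-0.8660, -0.5000).
Slope in that direction = a·(-0.8660) + b·(-0.5000) = −0.73579.
Apparent dip = arctan|0.73579| = 36.3° (true dip is 45.6°, so apparent ≤ true as expected).

36.3°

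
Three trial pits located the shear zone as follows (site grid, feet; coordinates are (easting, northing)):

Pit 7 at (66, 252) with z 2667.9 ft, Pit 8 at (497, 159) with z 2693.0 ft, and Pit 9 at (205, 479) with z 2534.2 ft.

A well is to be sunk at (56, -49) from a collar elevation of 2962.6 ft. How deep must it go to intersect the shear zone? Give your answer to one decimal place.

128.0 ft

Let the plane be z = a·E + b·N + c.
Pit 8−Pit 7: 431a − 93b = 25.1;  Pit 9−Pit 7: 139a + 227b = −133.7.
Solving gives a = −0.06082, b = −0.55175.
Then c = 2667.9 − a·66 − b·252 = 2810.95.
At (56, -49): z_contact = −3.41 + 27.04 + 2810.95 = 2834.58 ft.
Depth below ground = 2962.6 − 2834.58 = 128.0 ft.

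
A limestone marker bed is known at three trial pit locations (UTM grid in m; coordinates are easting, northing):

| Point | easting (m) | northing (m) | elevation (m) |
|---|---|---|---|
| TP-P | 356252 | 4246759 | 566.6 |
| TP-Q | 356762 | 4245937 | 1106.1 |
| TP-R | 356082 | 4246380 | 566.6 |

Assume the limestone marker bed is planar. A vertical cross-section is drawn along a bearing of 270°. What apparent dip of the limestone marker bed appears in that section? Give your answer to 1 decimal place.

Two edge vectors: TP-P→TP-Q = (510, -822, 539.5), TP-P→TP-R = (-170, -379, 0).
Normal n = (TP-P→TP-Q) × (TP-P→TP-R) = (204470.5, -91715, -333030).
So ∂z/∂easting = −n_x/n_z = 0.61397 and ∂z/∂northing = −n_y/n_z = −0.27540.
Unit vector along 270° is (sin 270°, cos 270°) = (-1.0000, -0.0000).
Slope in that direction = a·(-1.0000) + b·(-0.0000) = −0.61397.
Apparent dip = arctan|0.61397| = 31.5° (true dip is 33.9°, so apparent ≤ true as expected).

31.5°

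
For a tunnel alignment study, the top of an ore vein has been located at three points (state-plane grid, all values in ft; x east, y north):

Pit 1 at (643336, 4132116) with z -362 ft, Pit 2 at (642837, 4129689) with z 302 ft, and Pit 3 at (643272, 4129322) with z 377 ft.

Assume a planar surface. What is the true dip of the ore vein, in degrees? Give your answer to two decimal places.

15.00°

Let the plane be z = a·x + b·y + c.
Pit 2−Pit 1: −499a − 2427b = 664;  Pit 3−Pit 1: −64a − 2794b = 739.
Solving gives a = −0.04977, b = −0.26336.
Gradient magnitude |∇z| = √(a² + b²) = √(0.00248 + 0.06936) = 0.26802.
True dip = arctan(0.26802) = 15.00°, dipping toward N (azimuth ≈ 011°).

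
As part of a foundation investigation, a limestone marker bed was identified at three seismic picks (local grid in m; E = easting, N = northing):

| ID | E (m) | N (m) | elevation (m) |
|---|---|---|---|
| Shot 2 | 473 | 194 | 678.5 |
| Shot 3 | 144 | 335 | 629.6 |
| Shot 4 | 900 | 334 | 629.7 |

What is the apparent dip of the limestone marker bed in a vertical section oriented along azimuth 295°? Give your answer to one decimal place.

8.3°

Two edge vectors: Shot 2→Shot 3 = (-329, 141, -48.9), Shot 2→Shot 4 = (427, 140, -48.8).
Normal n = (Shot 2→Shot 3) × (Shot 2→Shot 4) = (-34.8, -36935.5, -106267).
So ∂z/∂E = −n_x/n_z = −0.00033 and ∂z/∂N = −n_y/n_z = −0.34757.
Unit vector along 295° is (sin 295°, cos 295°) = (-0.9063, 0.4226).
Slope in that direction = a·(-0.9063) + b·(0.4226) = −0.14659.
Apparent dip = arctan|0.14659| = 8.3° (true dip is 19.2°, so apparent ≤ true as expected).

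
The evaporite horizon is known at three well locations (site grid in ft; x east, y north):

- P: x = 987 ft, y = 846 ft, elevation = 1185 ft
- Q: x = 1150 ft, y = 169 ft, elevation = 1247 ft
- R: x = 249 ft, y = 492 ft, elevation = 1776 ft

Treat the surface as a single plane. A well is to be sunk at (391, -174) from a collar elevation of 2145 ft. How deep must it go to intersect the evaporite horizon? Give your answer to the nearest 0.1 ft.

295.6 ft

Two edge vectors: P→Q = (163, -677, 62), P→R = (-738, -354, 591).
Normal n = (P→Q) × (P→R) = (-378159, -142089, -557328).
So ∂z/∂x = −n_x/n_z = −0.678521 and ∂z/∂y = −n_y/n_z = −0.254947.
Intercept c from P: 1185 + 669.70 + 215.69 = 2070.39.
At (391, -174): z_contact = −265.30 + 44.36 + 2070.39 = 1849.44 ft.
Depth below ground = 2145 − 1849.44 = 295.6 ft.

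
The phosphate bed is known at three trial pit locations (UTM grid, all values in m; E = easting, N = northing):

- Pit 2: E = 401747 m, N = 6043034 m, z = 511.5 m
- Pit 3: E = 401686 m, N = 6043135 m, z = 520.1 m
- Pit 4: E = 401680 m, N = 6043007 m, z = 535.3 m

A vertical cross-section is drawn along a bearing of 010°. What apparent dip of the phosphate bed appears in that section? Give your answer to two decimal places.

Let the plane be z = a·E + b·N + c.
Pit 3−Pit 2: −61a + 101b = 8.6;  Pit 4−Pit 2: −67a − 27b = 23.8.
Solving gives a = −0.31329, b = −0.10406.
Unit vector along 010° is (sin 10°, cos 10°) = (0.1736, 0.9848).
Slope in that direction = a·(0.1736) + b·(0.9848) = −0.15689.
Apparent dip = arctan|0.15689| = 8.92° (true dip is 18.3°, so apparent ≤ true as expected).

8.92°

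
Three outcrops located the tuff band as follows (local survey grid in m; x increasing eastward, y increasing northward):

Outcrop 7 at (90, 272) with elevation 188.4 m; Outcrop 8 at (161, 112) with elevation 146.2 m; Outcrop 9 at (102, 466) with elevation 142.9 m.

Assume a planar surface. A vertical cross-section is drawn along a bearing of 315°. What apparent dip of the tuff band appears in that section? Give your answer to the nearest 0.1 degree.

29.9°

Two edge vectors: Outcrop 7→Outcrop 8 = (71, -160, -42.2), Outcrop 7→Outcrop 9 = (12, 194, -45.5).
Normal n = (Outcrop 7→Outcrop 8) × (Outcrop 7→Outcrop 9) = (15466.8, 2724.1, 15694).
So ∂z/∂x = −n_x/n_z = −0.98552 and ∂z/∂y = −n_y/n_z = −0.17358.
Unit vector along 315° is (sin 315°, cos 315°) = (-0.7071, 0.7071).
Slope in that direction = a·(-0.7071) + b·(0.7071) = 0.57413.
Apparent dip = arctan|0.57413| = 29.9° (true dip is 45.0°, so apparent ≤ true as expected).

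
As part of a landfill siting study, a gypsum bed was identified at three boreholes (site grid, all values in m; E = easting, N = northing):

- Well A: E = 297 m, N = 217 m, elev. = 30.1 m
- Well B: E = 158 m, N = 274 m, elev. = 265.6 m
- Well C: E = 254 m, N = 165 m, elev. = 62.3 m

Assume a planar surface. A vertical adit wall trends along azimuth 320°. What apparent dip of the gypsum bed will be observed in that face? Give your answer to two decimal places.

54.12°

Let the plane be z = a·E + b·N + c.
Well B−Well A: −139a + 57b = 235.5;  Well C−Well A: −43a − 52b = 32.2.
Solving gives a = −1.45484, b = 0.58381.
Unit vector along 320° is (sin 320°, cos 320°) = (-0.6428, 0.7660).
Slope in that direction = a·(-0.6428) + b·(0.7660) = 1.38238.
Apparent dip = arctan|1.38238| = 54.12° (true dip is 57.5°, so apparent ≤ true as expected).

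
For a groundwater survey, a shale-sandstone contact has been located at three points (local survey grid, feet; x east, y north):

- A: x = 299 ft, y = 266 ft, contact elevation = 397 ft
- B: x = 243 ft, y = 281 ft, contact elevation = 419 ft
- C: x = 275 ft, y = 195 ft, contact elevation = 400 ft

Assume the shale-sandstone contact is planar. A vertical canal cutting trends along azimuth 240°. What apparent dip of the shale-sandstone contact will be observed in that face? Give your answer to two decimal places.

Let the plane be z = a·x + b·y + c.
B−A: −56a + 15b = 22;  C−A: −24a − 71b = 3.
Solving gives a = −0.37062, b = 0.08303.
Unit vector along 240° is (sin 240°, cos 240°) = (-0.8660, -0.5000).
Slope in that direction = a·(-0.8660) + b·(-0.5000) = 0.27945.
Apparent dip = arctan|0.27945| = 15.61° (true dip is 20.8°, so apparent ≤ true as expected).

15.61°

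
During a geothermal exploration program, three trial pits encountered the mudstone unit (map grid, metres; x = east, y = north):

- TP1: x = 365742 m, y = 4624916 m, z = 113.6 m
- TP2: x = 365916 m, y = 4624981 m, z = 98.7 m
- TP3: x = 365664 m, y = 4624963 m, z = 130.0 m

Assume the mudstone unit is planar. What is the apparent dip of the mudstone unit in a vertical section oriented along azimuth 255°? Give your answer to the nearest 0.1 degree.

5.5°

Two edge vectors: TP1→TP2 = (174, 65, -14.9), TP1→TP3 = (-78, 47, 16.4).
Normal n = (TP1→TP2) × (TP1→TP3) = (1766.3, -1691.4, 13248).
So ∂z/∂x = −n_x/n_z = −0.13333 and ∂z/∂y = −n_y/n_z = 0.12767.
Unit vector along 255° is (sin 255°, cos 255°) = (-0.9659, -0.2588).
Slope in that direction = a·(-0.9659) + b·(-0.2588) = 0.09574.
Apparent dip = arctan|0.09574| = 5.5° (true dip is 10.5°, so apparent ≤ true as expected).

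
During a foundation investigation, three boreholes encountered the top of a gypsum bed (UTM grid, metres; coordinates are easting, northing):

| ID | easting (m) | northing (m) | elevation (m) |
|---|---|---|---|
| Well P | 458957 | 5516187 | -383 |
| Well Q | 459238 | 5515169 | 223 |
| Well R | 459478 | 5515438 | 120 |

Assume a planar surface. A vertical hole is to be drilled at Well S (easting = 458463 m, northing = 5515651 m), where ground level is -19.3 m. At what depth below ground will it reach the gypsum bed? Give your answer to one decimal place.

161.3 m

Let the plane be z = a·easting + b·northing + c.
Well Q−Well P: 281a − 1018b = 606;  Well R−Well P: 521a − 749b = 503.
Solving gives a = 0.181801700, b = −0.545101888.
Then c = -383 − a·458957 − b·5516187 = 2923061.79.
At (458463, 5515651): z_contact = 83349.35 − 3006591.78 + 2923061.79 = -180.64 m.
Depth below ground = -19.3 − (-180.64) = 161.3 m.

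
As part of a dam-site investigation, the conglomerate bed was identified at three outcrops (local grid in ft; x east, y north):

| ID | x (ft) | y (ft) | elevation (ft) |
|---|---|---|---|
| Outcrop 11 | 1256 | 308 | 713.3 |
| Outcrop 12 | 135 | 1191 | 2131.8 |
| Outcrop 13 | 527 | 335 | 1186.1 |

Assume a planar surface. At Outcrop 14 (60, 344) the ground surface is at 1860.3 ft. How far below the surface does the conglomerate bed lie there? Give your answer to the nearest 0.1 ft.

Let the plane be z = a·x + b·y + c.
Outcrop 12−Outcrop 11: −1121a + 883b = 1418.5;  Outcrop 13−Outcrop 11: −729a + 27b = 472.8.
Solving gives a = −0.618125, b = 0.821723.
Then c = 713.3 − a·1256 − b·308 = 1236.57.
At (60, 344): z_contact = −37.09 + 282.67 + 1236.57 = 1482.16 ft.
Depth below ground = 1860.3 − 1482.16 = 378.1 ft.

378.1 ft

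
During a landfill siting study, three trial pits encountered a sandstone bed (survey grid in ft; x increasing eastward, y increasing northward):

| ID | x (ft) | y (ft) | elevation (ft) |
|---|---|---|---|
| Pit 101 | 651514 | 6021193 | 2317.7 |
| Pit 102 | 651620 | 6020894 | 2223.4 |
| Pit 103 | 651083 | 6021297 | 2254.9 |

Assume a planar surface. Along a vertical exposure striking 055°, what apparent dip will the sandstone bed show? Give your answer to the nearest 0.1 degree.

Two edge vectors: Pit 101→Pit 102 = (106, -299, -94.3), Pit 101→Pit 103 = (-431, 104, -62.8).
Normal n = (Pit 101→Pit 102) × (Pit 101→Pit 103) = (28584.4, 47300.1, -117845).
So ∂z/∂x = −n_x/n_z = 0.24256 and ∂z/∂y = −n_y/n_z = 0.40138.
Unit vector along 055° is (sin 55°, cos 55°) = (0.8192, 0.5736).
Slope in that direction = a·(0.8192) + b·(0.5736) = 0.42891.
Apparent dip = arctan|0.42891| = 23.2° (true dip is 25.1°, so apparent ≤ true as expected).

23.2°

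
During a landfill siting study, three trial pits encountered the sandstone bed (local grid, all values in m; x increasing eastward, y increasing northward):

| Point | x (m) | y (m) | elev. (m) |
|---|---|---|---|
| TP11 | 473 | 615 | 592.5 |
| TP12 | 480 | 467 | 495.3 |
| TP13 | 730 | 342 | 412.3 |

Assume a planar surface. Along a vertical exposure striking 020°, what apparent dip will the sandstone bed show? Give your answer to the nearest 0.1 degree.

Two edge vectors: TP11→TP12 = (7, -148, -97.2), TP11→TP13 = (257, -273, -180.2).
Normal n = (TP11→TP12) × (TP11→TP13) = (134, -23719, 36125).
So ∂z/∂x = −n_x/n_z = −0.00371 and ∂z/∂y = −n_y/n_z = 0.65658.
Unit vector along 020° is (sin 20°, cos 20°) = (0.3420, 0.9397).
Slope in that direction = a·(0.3420) + b·(0.9397) = 0.61572.
Apparent dip = arctan|0.61572| = 31.6° (true dip is 33.3°, so apparent ≤ true as expected).

31.6°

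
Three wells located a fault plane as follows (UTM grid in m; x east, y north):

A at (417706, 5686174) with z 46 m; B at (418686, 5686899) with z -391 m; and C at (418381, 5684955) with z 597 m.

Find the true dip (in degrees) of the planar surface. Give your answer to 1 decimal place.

Two edge vectors: A→B = (980, 725, -437), A→C = (675, -1219, 551).
Normal n = (A→B) × (A→C) = (-133228, -834955, -1683995).
So ∂z/∂x = −n_x/n_z = −0.07911 and ∂z/∂y = −n_y/n_z = −0.49582.
Gradient magnitude |∇z| = √(a² + b²) = √(0.00626 + 0.24584) = 0.50209.
True dip = arctan(0.50209) = 26.7°, dipping toward N (azimuth ≈ 009°).

26.7°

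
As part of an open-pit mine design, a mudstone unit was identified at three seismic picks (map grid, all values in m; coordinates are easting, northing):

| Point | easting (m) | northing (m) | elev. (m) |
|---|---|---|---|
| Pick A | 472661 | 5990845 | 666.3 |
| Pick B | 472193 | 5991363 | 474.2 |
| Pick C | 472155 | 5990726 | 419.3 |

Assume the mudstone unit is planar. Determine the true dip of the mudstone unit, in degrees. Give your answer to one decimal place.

Two edge vectors: Pick A→Pick B = (-468, 518, -192.1), Pick A→Pick C = (-506, -119, -247).
Normal n = (Pick A→Pick B) × (Pick A→Pick C) = (-150805.9, -18393.4, 317800).
So ∂z/∂easting = −n_x/n_z = 0.47453 and ∂z/∂northing = −n_y/n_z = 0.05788.
Gradient magnitude |∇z| = √(a² + b²) = √(0.22518 + 0.00335) = 0.47805.
True dip = arctan(0.47805) = 25.6°, dipping toward W (azimuth ≈ 263°).

25.6°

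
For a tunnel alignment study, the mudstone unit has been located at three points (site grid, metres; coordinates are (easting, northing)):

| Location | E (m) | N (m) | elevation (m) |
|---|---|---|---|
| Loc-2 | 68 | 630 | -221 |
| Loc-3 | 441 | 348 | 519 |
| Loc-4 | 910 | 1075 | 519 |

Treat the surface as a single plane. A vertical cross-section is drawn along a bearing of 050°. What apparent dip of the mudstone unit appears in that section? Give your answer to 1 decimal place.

Let the plane be z = a·E + b·N + c.
Loc-3−Loc-2: 373a − 282b = 740;  Loc-4−Loc-2: 842a + 445b = 740.
Solving gives a = 1.33352, b = −0.86028.
Unit vector along 050° is (sin 50°, cos 50°) = (0.7660, 0.6428).
Slope in that direction = a·(0.7660) + b·(0.6428) = 0.46856.
Apparent dip = arctan|0.46856| = 25.1° (true dip is 57.8°, so apparent ≤ true as expected).

25.1°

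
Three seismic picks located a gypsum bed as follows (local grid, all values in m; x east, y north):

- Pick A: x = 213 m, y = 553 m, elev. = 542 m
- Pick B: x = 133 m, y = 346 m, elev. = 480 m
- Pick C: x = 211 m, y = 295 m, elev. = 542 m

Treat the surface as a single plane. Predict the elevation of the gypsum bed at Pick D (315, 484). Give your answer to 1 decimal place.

623.1 m

Two edge vectors: Pick A→Pick B = (-80, -207, -62), Pick A→Pick C = (-2, -258, 0).
Normal n = (Pick A→Pick B) × (Pick A→Pick C) = (-15996, 124, 20226).
So ∂z/∂x = −n_x/n_z = 0.79086 and ∂z/∂y = −n_y/n_z = −0.00613.
Intercept c from Pick A: 542 − 168.45 + 3.39 = 376.94.
At (315, 484): z = 249.1 − 3.0 + 376.94 = 623.1 m.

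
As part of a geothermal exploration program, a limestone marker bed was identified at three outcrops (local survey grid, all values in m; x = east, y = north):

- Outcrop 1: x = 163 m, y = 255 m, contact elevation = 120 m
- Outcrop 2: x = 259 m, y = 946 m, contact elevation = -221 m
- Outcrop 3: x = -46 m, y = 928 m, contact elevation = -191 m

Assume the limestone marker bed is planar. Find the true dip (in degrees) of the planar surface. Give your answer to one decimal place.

Let the plane be z = a·x + b·y + c.
Outcrop 2−Outcrop 1: 96a + 691b = −341;  Outcrop 3−Outcrop 1: −209a + 673b = −311.
Solving gives a = −0.06981, b = −0.48379.
Gradient magnitude |∇z| = √(a² + b²) = √(0.00487 + 0.23405) = 0.48880.
True dip = arctan(0.48880) = 26.0°, dipping toward N (azimuth ≈ 008°).

26.0°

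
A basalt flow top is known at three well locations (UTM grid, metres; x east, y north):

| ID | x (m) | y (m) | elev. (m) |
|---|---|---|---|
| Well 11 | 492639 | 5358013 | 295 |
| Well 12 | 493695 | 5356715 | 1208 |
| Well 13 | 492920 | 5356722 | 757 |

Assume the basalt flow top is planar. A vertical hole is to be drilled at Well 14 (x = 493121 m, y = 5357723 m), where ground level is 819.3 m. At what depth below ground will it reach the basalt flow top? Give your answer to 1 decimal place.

Let the plane be z = a·x + b·y + c.
Well 12−Well 11: 1056a − 1298b = 913;  Well 13−Well 11: 281a − 1291b = 462.
Solving gives a = 0.579843134, b = −0.231653044.
Then c = 295 − a·492639 − b·5358013 = 955841.68.
At (493121, 5357723): z_contact = 285932.83 − 1241132.84 + 955841.68 = 641.66 m.
Depth below ground = 819.3 − 641.66 = 177.6 m.

177.6 m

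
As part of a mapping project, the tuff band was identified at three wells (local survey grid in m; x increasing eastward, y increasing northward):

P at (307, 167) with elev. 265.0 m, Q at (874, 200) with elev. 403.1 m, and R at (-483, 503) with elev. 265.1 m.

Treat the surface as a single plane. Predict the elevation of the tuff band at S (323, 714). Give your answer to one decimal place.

544.1 m

Two edge vectors: P→Q = (567, 33, 138.1), P→R = (-790, 336, 0.1).
Normal n = (P→Q) × (P→R) = (-46398.3, -109155.7, 216582).
So ∂z/∂x = −n_x/n_z = 0.21423 and ∂z/∂y = −n_y/n_z = 0.50399.
Intercept c from P: 265 − 65.77 − 84.17 = 115.06.
At (323, 714): z = 69.2 + 359.9 + 115.06 = 544.1 m.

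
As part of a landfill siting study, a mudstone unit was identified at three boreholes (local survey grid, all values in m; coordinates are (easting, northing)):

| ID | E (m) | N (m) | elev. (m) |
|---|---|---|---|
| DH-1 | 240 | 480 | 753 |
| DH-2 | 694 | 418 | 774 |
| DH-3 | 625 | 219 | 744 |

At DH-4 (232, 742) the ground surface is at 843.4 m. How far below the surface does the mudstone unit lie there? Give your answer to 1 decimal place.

Let the plane be z = a·E + b·N + c.
DH-2−DH-1: 454a − 62b = 21;  DH-3−DH-1: 385a − 261b = −9.
Solving gives a = 0.06382, b = 0.12862.
Then c = 753 − a·240 − b·480 = 675.94.
At (232, 742): z_contact = 14.81 + 95.44 + 675.94 = 786.19 m.
Depth below ground = 843.4 − 786.19 = 57.2 m.

57.2 m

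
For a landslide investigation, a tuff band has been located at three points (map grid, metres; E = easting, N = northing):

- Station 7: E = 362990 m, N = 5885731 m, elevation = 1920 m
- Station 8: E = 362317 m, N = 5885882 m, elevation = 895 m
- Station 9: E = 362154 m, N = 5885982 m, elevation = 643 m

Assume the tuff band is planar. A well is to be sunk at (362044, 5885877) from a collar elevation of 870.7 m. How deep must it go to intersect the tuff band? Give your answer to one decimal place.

387.6 m

Two edge vectors: Station 7→Station 8 = (-673, 151, -1025), Station 7→Station 9 = (-836, 251, -1277).
Normal n = (Station 7→Station 8) × (Station 7→Station 9) = (64448, -2521, -42687).
So ∂z/∂E = −n_x/n_z = 1.509780495 and ∂z/∂N = −n_y/n_z = −0.059057793.
Intercept c from Station 7: 1920 − 548035.22 + 347598.28 = −198516.94.
At (362044, 5885877): z_contact = 546606.97 − 347606.90 − 198516.94 = 483.13 m.
Depth below ground = 870.7 − 483.13 = 387.6 m.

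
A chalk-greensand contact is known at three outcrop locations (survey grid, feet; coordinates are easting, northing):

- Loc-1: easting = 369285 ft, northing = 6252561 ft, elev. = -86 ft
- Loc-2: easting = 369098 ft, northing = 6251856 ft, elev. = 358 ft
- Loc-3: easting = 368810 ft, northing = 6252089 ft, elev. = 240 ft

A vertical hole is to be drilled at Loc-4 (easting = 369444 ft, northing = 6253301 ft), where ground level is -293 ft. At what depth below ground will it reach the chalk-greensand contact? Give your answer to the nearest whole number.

Two edge vectors: Loc-1→Loc-2 = (-187, -705, 444), Loc-1→Loc-3 = (-475, -472, 326).
Normal n = (Loc-1→Loc-2) × (Loc-1→Loc-3) = (-20262, -149938, -246611).
So ∂z/∂easting = −n_x/n_z = −0.08216179 and ∂z/∂northing = −n_y/n_z = −0.60799397.
Intercept c from Loc-1: -86 + 30341.11 + 3801519.36 = 3831774.48.
At (369444, 6253301): z_contact = −30354.2 − 3801969.3 + 3831774.48 = -549.0 ft.
Depth below ground = -293 − (-549.0) = 256 ft.

256 ft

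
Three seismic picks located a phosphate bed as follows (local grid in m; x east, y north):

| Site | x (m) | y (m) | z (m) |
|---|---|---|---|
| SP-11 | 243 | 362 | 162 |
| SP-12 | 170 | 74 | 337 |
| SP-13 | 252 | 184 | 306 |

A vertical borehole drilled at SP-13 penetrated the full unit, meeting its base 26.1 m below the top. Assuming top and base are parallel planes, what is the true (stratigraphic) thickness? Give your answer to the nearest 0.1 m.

Two edge vectors: SP-11→SP-12 = (-73, -288, 175), SP-11→SP-13 = (9, -178, 144).
Normal n = (SP-11→SP-12) × (SP-11→SP-13) = (-10322, 12087, 15586).
So ∂z/∂x = −n_x/n_z = 0.66226 and ∂z/∂y = −n_y/n_z = −0.77550.
|∇z| = √(a²+b²) = 1.01980, so dip δ = arctan(1.01980) = 45.56°.
True thickness = vertical thickness × cos δ = 26.1 × cos 45.56° = 18.3 m.

18.3 m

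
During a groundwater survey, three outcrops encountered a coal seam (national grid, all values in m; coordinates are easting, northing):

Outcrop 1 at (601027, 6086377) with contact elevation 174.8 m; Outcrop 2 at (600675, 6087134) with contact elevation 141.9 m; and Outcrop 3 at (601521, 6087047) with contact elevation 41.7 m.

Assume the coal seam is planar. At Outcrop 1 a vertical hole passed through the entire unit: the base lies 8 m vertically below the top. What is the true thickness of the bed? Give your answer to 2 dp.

7.89 m

Two edge vectors: Outcrop 1→Outcrop 2 = (-352, 757, -32.9), Outcrop 1→Outcrop 3 = (494, 670, -133.1).
Normal n = (Outcrop 1→Outcrop 2) × (Outcrop 1→Outcrop 3) = (-78713.7, -63103.8, -609798).
So ∂z/∂easting = −n_x/n_z = −0.12908 and ∂z/∂northing = −n_y/n_z = −0.10348.
|∇z| = √(a²+b²) = 0.16544, so dip δ = arctan(0.16544) = 9.39°.
True thickness = vertical thickness × cos δ = 8 × cos 9.39° = 7.89 m.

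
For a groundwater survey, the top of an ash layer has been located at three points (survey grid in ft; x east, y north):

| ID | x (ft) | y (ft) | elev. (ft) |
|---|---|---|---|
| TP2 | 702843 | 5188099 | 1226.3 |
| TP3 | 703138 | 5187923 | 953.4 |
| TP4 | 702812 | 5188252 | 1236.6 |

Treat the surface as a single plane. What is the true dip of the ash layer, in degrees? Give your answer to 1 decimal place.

Two edge vectors: TP2→TP3 = (295, -176, -272.9), TP2→TP4 = (-31, 153, 10.3).
Normal n = (TP2→TP3) × (TP2→TP4) = (39940.9, 5421.4, 39679).
So ∂z/∂x = −n_x/n_z = −1.00660 and ∂z/∂y = −n_y/n_z = −0.13663.
Gradient magnitude |∇z| = √(a² + b²) = √(1.01324 + 0.01867) = 1.01583.
True dip = arctan(1.01583) = 45.4°, dipping toward E (azimuth ≈ 082°).

45.4°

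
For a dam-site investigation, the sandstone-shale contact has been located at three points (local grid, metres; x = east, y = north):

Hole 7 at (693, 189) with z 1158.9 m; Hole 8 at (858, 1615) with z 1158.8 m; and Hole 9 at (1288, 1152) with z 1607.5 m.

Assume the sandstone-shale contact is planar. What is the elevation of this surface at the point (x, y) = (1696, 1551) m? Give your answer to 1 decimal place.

Let the plane be z = a·x + b·y + c.
Hole 8−Hole 7: 165a + 1426b = −0.1;  Hole 9−Hole 7: 595a + 963b = 448.6.
Solving gives a = 0.927818, b = −0.107426.
Then c = 1158.9 − a·693 − b·189 = 536.23.
At (1696, 1551): z = 1573.6 − 166.6 + 536.23 = 1943.2 m.

1943.2 m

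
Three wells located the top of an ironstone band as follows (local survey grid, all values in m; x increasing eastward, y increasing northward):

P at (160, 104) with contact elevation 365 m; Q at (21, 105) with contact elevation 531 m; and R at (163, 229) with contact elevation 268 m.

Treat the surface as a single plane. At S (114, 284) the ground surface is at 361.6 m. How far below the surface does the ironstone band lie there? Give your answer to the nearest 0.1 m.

75.9 m

Two edge vectors: P→Q = (-139, 1, 166), P→R = (3, 125, -97).
Normal n = (P→Q) × (P→R) = (-20847, -12985, -17378).
So ∂z/∂x = −n_x/n_z = −1.19962 and ∂z/∂y = −n_y/n_z = −0.74721.
Intercept c from P: 365 + 191.94 + 77.71 = 634.65.
At (114, 284): z_contact = −136.76 − 212.21 + 634.65 = 285.68 m.
Depth below ground = 361.6 − 285.68 = 75.9 m.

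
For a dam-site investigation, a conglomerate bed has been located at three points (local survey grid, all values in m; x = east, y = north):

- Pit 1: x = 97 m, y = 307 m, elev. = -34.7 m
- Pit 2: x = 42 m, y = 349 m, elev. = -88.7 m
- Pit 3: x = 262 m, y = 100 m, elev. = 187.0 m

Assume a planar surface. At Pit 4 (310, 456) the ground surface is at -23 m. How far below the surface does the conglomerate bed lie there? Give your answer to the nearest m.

32 m

Let the plane be z = a·x + b·y + c.
Pit 2−Pit 1: −55a + 42b = −54;  Pit 3−Pit 1: 165a − 207b = 221.7.
Solving gives a = 0.41899, b = −0.73704.
Then c = -34.7 − a·97 − b·307 = 150.93.
At (310, 456): z_contact = 129.9 − 336.1 + 150.93 = -55.3 m.
Depth below ground = -23 − (-55.3) = 32 m.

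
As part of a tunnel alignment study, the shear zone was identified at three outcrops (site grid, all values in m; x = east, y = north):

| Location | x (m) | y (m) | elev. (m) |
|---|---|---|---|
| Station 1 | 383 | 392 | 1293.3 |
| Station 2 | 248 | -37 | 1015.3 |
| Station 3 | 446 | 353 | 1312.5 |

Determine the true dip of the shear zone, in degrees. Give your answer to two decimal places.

Let the plane be z = a·x + b·y + c.
Station 2−Station 1: −135a − 429b = −278;  Station 3−Station 1: 63a − 39b = 19.2.
Solving gives a = 0.59082, b = 0.46210.
Gradient magnitude |∇z| = √(a² + b²) = √(0.34907 + 0.21353) = 0.75007.
True dip = arctan(0.75007) = 36.87°, dipping toward SW (azimuth ≈ 232°).

36.87°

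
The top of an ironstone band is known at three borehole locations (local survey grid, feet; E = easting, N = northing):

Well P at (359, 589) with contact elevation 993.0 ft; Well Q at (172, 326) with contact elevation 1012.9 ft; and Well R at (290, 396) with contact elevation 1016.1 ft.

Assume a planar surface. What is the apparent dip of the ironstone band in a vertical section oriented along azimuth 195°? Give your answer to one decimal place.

Let the plane be z = a·E + b·N + c.
Well Q−Well P: −187a − 263b = 19.9;  Well R−Well P: −69a − 193b = 23.1.
Solving gives a = 0.12453, b = −0.16421.
Unit vector along 195° is (sin 195°, cos 195°) = (-0.2588, -0.9659).
Slope in that direction = a·(-0.2588) + b·(-0.9659) = 0.12638.
Apparent dip = arctan|0.12638| = 7.2° (true dip is 11.6°, so apparent ≤ true as expected).

7.2°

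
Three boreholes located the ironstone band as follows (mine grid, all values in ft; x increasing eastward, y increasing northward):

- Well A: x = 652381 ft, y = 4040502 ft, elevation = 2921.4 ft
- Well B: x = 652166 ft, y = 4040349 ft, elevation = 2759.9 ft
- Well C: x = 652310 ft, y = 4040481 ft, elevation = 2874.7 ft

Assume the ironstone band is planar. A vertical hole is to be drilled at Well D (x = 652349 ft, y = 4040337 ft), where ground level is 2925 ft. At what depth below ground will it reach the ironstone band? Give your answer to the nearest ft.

Two edge vectors: Well A→Well B = (-215, -153, -161.5), Well A→Well C = (-71, -21, -46.7).
Normal n = (Well A→Well B) × (Well A→Well C) = (3753.6, 1426, -6348).
So ∂z/∂x = −n_x/n_z = 0.59130435 and ∂z/∂y = −n_y/n_z = 0.22463768.
Intercept c from Well A: 2921.4 − 385755.72 − 907649.00 = −1290483.32.
At (652349, 4040337): z_contact = 385736.8 + 907611.9 − 1290483.32 = 2865.4 ft.
Depth below ground = 2925 − 2865.4 = 60 ft.

60 ft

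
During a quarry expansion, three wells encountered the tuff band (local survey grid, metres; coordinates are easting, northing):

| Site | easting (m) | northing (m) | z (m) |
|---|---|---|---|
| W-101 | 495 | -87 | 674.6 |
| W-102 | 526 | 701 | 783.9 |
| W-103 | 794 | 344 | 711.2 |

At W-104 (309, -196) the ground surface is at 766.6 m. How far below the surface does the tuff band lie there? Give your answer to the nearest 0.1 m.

92.2 m

Let the plane be z = a·easting + b·northing + c.
W-102−W-101: 31a + 788b = 109.3;  W-103−W-101: 299a + 431b = 36.6.
Solving gives a = −0.08219, b = 0.14194.
Then c = 674.6 − a·495 − b·-87 = 727.63.
At (309, -196): z_contact = −25.40 − 27.82 + 727.63 = 674.42 m.
Depth below ground = 766.6 − 674.42 = 92.2 m.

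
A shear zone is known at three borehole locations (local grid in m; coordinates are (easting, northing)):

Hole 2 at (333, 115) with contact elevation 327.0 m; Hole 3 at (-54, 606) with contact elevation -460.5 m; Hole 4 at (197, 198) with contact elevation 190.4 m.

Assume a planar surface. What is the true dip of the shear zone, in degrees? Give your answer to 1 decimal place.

57.4°

Let the plane be z = a·E + b·N + c.
Hole 3−Hole 2: −387a + 491b = −787.5;  Hole 4−Hole 2: −136a + 83b = −136.6.
Solving gives a = 0.04929, b = −1.56502.
Gradient magnitude |∇z| = √(a² + b²) = √(0.00243 + 2.44929) = 1.56580.
True dip = arctan(1.56580) = 57.4°, dipping toward N (azimuth ≈ 358°).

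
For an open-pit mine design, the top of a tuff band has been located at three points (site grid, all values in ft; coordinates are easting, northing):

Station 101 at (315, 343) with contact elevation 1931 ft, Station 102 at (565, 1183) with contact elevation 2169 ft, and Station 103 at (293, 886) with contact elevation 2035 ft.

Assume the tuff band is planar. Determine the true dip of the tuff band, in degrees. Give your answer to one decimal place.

Two edge vectors: Station 101→Station 102 = (250, 840, 238), Station 101→Station 103 = (-22, 543, 104).
Normal n = (Station 101→Station 102) × (Station 101→Station 103) = (-41874, -31236, 154230).
So ∂z/∂easting = −n_x/n_z = 0.27150 and ∂z/∂northing = −n_y/n_z = 0.20253.
Gradient magnitude |∇z| = √(a² + b²) = √(0.07371 + 0.04102) = 0.33872.
True dip = arctan(0.33872) = 18.7°, dipping toward SW (azimuth ≈ 233°).

18.7°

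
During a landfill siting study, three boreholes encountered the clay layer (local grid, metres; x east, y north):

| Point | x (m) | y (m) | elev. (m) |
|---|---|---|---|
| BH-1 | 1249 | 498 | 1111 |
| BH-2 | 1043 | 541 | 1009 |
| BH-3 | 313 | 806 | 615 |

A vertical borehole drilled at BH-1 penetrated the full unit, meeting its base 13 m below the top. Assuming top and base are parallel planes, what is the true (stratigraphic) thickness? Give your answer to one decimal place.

11.5 m

Two edge vectors: BH-1→BH-2 = (-206, 43, -102), BH-1→BH-3 = (-936, 308, -496).
Normal n = (BH-1→BH-2) × (BH-1→BH-3) = (10088, -6704, -23200).
So ∂z/∂x = −n_x/n_z = 0.43483 and ∂z/∂y = −n_y/n_z = −0.28897.
|∇z| = √(a²+b²) = 0.52209, so dip δ = arctan(0.52209) = 27.57°.
True thickness = vertical thickness × cos δ = 13 × cos 27.57° = 11.5 m.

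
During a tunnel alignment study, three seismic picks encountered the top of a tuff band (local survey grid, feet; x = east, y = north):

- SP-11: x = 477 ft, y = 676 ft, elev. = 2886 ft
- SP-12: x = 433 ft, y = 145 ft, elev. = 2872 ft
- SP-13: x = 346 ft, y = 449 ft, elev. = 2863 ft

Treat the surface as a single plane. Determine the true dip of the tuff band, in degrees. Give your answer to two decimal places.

8.66°

Let the plane be z = a·x + b·y + c.
SP-12−SP-11: −44a − 531b = −14;  SP-13−SP-11: −131a − 227b = −23.
Solving gives a = 0.15166, b = 0.01380.
Gradient magnitude |∇z| = √(a² + b²) = √(0.02300 + 0.00019) = 0.15229.
True dip = arctan(0.15229) = 8.66°, dipping toward W (azimuth ≈ 265°).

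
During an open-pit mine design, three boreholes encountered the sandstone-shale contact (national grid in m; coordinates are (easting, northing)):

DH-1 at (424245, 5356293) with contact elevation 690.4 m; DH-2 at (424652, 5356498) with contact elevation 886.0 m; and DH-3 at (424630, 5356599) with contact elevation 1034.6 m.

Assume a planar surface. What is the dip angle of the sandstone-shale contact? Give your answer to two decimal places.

Let the plane be z = a·E + b·N + c.
DH-2−DH-1: 407a + 205b = 195.6;  DH-3−DH-1: 385a + 306b = 344.2.
Solving gives a = −0.23472, b = 1.42016.
Gradient magnitude |∇z| = √(a² + b²) = √(0.05510 + 2.01685) = 1.43943.
True dip = arctan(1.43943) = 55.21°, dipping toward S (azimuth ≈ 171°).

55.21°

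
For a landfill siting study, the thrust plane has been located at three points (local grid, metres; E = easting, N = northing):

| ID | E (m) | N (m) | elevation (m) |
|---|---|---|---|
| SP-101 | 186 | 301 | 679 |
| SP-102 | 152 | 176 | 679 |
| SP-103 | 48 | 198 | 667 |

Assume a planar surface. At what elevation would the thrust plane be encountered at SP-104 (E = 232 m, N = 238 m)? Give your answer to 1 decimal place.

685.9 m

Two edge vectors: SP-101→SP-102 = (-34, -125, 0), SP-101→SP-103 = (-138, -103, -12).
Normal n = (SP-101→SP-102) × (SP-101→SP-103) = (1500, -408, -13748).
So ∂z/∂E = −n_x/n_z = 0.10911 and ∂z/∂N = −n_y/n_z = −0.02968.
Intercept c from SP-101: 679 − 20.29 + 8.93 = 667.64.
At (232, 238): z = 25.3 − 7.1 + 667.64 = 685.9 m.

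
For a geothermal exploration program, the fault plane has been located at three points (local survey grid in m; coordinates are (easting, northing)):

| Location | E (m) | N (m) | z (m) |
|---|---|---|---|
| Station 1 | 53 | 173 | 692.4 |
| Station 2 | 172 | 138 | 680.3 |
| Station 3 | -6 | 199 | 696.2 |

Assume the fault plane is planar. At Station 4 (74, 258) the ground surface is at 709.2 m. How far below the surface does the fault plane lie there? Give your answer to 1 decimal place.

Two edge vectors: Station 1→Station 2 = (119, -35, -12.1), Station 1→Station 3 = (-59, 26, 3.8).
Normal n = (Station 1→Station 2) × (Station 1→Station 3) = (181.6, 261.7, 1029).
So ∂z/∂E = −n_x/n_z = −0.17648 and ∂z/∂N = −n_y/n_z = −0.25432.
Intercept c from Station 1: 692.4 + 9.35 + 44.00 = 745.75.
At (74, 258): z_contact = −13.06 − 65.62 + 745.75 = 667.08 m.
Depth below ground = 709.2 − 667.08 = 42.1 m.

42.1 m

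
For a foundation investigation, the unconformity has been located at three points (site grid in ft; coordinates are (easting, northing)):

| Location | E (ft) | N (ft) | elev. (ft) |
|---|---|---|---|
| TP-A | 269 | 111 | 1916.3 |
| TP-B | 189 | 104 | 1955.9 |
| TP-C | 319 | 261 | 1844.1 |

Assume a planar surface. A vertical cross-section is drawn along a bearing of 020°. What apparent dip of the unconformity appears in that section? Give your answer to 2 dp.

24.97°

Two edge vectors: TP-A→TP-B = (-80, -7, 39.6), TP-A→TP-C = (50, 150, -72.2).
Normal n = (TP-A→TP-B) × (TP-A→TP-C) = (-5434.6, -3796, -11650).
So ∂z/∂E = −n_x/n_z = −0.46649 and ∂z/∂N = −n_y/n_z = −0.32584.
Unit vector along 020° is (sin 20°, cos 20°) = (0.3420, 0.9397).
Slope in that direction = a·(0.3420) + b·(0.9397) = −0.46574.
Apparent dip = arctan|0.46574| = 24.97° (true dip is 29.6°, so apparent ≤ true as expected).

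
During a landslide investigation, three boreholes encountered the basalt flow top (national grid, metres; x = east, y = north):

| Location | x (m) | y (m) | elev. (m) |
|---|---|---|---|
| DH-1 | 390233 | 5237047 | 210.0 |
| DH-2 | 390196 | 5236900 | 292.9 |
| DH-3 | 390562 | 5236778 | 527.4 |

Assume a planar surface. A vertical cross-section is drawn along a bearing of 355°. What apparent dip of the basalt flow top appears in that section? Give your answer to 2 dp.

35.10°

Two edge vectors: DH-1→DH-2 = (-37, -147, 82.9), DH-1→DH-3 = (329, -269, 317.4).
Normal n = (DH-1→DH-2) × (DH-1→DH-3) = (-24357.7, 39017.9, 58316).
So ∂z/∂x = −n_x/n_z = 0.41768 and ∂z/∂y = −n_y/n_z = −0.66908.
Unit vector along 355° is (sin 355°, cos 355°) = (-0.0872, 0.9962).
Slope in that direction = a·(-0.0872) + b·(0.9962) = −0.70293.
Apparent dip = arctan|0.70293| = 35.10° (true dip is 38.3°, so apparent ≤ true as expected).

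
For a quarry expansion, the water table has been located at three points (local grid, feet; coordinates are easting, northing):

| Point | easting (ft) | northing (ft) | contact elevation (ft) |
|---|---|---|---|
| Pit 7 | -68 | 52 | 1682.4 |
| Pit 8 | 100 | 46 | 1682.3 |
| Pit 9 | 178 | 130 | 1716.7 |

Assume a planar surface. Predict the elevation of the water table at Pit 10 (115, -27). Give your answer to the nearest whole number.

Two edge vectors: Pit 7→Pit 8 = (168, -6, -0.1), Pit 7→Pit 9 = (246, 78, 34.3).
Normal n = (Pit 7→Pit 8) × (Pit 7→Pit 9) = (-198, -5787, 14580).
So ∂z/∂easting = −n_x/n_z = 0.01358 and ∂z/∂northing = −n_y/n_z = 0.39691.
Intercept c from Pit 7: 1682.4 + 0.92 − 20.64 = 1662.68.
At (115, -27): z = 1.6 − 10.7 + 1662.68 = 1653.5 ft.

1654 ft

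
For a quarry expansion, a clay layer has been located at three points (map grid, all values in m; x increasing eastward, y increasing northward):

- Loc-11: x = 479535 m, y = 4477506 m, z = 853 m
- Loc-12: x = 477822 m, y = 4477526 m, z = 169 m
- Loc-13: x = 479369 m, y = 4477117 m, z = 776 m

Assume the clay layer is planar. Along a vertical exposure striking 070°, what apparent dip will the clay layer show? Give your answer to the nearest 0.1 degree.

21.1°

Let the plane be z = a·x + b·y + c.
Loc-12−Loc-11: −1713a + 20b = −684;  Loc-13−Loc-11: −166a − 389b = −77.
Solving gives a = 0.39962, b = 0.02741.
Unit vector along 070° is (sin 70°, cos 70°) = (0.9397, 0.3420).
Slope in that direction = a·(0.9397) + b·(0.3420) = 0.38489.
Apparent dip = arctan|0.38489| = 21.1° (true dip is 21.8°, so apparent ≤ true as expected).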